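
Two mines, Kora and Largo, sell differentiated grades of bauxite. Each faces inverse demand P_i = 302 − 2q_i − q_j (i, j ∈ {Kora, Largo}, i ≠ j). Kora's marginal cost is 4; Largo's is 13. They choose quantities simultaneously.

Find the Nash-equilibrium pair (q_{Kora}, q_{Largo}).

Mine Kora's profit: π = q_{Kora}(302 − 2q_{Kora} − q_{Largo}) − 4q_{Kora}.
∂π/∂q_{Kora} = 298 − 4q_{Kora} − q_{Largo} = 0 ⇒ q_{Kora} = 74.5 − 0.25q_{Largo}.
Similarly q_{Largo} = 72.25 − 0.25q_{Kora}.
Substituting the second reaction function into the first: q_{Kora} = 74.5 − 0.25(72.25 − 0.25q_{Kora}), which gives 0.9375q_{Kora} = 56.4375 ⇒ q_{Kora} = 60.2.
Then q_{Largo} = 72.25 − 0.25·60.2 = 57.2.

60.2, 57.2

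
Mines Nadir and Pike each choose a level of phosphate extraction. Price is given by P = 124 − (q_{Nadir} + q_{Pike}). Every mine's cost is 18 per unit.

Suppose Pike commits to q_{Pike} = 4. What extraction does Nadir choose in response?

Mine Nadir's profit: π = q_{Nadir}(124 − (q_{Nadir} + q_{Pike})) − 18q_{Nadir}.
∂π/∂q_{Nadir} = 106 − 2q_{Nadir} − q_{Pike} = 0, so q_{Nadir} = 53 − 0.5q_{Pike}.
At q_{Pike} = 4: q_{Nadir} = 53 − 0.5·4 = 51.

51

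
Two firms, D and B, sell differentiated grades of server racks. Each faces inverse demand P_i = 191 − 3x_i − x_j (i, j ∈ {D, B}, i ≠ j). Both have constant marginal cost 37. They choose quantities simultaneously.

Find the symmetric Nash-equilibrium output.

Firm D's profit: π = x_D(191 − 3x_D − x_B) − 37x_D.
∂π/∂x_D = 154 − 6x_D − x_B = 0 ⇒ x_D = 77/3 − (1/6)x_B.
By symmetry x_B = x_D; substituting into the reaction function, (7/6)x_D = 77/3 and x_D = 22.

22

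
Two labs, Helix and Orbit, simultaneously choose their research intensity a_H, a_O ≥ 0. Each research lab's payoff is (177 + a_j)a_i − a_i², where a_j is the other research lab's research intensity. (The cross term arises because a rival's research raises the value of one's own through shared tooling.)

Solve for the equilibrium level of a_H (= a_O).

Helix's payoff is (177 + a_O)a_H − a_H².
∂π/∂a_H = 177 + a_O − 2a_H = 0, so a_H = 88.5 + 0.5a_O.
The game is symmetric, so in equilibrium a_O = a_H: the reaction function gives 0.5a_H = 88.5, hence a_H = 177.

177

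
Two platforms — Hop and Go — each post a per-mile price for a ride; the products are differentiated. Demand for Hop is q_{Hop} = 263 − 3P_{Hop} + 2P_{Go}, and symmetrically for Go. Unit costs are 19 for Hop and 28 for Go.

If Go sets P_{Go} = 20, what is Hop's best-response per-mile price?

60

Hop's profit: π = (P_{Hop} − 19)(263 − 3P_{Hop} + 2P_{Go}).
∂π/∂P_{Hop} = 320 − 6P_{Hop} + 2P_{Go} = 0 ⇒ P_{Hop} = 160/3 + (1/3)P_{Go}.
At P_{Go} = 20: P_{Hop} = 160/3 + (1/3)·20 = 60.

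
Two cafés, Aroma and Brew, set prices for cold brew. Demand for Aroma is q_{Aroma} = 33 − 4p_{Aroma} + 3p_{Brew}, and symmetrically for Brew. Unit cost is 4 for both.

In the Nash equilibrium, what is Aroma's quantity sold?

23.2

Aroma's profit: π = (p_{Aroma} − 4)(33 − 4p_{Aroma} + 3p_{Brew}).
∂π/∂p_{Aroma} = 49 − 8p_{Aroma} + 3p_{Brew} = 0 ⇒ p_{Aroma} = 6.125 + 0.375p_{Brew}.
By symmetry p_{Brew} = p_{Aroma}; substituting into the reaction function, 0.625p_{Aroma} = 6.125 and p_{Aroma} = 9.8.
q_{Aroma} = 33 − 4·9.8 + 3·9.8 = 23.2.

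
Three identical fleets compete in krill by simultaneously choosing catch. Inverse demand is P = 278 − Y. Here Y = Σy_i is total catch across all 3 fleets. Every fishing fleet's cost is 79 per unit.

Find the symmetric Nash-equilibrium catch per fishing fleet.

49.75

A representative fishing fleet's profit is π_i = y_i(278 − Y) − 79y_i, with Y = y_i + Σ_{j≠i} y_j.
First-order condition: 199 − 2y_i − Σ_{j≠i} y_j = 0.
Imposing symmetry (y_j = y for all j) turns Σ_{j≠i} y_j into 2y, so 199 = 4y and y = 49.75.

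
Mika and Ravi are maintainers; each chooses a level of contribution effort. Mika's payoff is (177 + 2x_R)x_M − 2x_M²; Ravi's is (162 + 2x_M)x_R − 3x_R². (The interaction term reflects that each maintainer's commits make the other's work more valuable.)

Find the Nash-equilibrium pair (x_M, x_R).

69.3, 50.1

Expanding Mika's payoff: 177x_M + 2x_Rx_M − 2x_M².
∂π/∂x_M = 177 + 2x_R − 4x_M = 0, so x_M = 44.25 + 0.5x_R.
Likewise for Ravi: x_R = 27 + (1/3)x_M.
Plugging x_R into Mika's best response: x_M = 44.25 + 0.5(27 + (1/3)x_M) ⇒ (5/6)x_M = 57.75, so x_M = 69.3.
Then x_R = 27 + (1/3)·69.3 = 50.1.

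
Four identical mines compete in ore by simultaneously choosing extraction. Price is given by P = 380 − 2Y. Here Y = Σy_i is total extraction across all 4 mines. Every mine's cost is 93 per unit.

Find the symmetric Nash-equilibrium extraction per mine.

28.7

A representative mine's profit is π_i = y_i(380 − 2Y) − 93y_i, with Y = y_i + Σ_{j≠i} y_j.
First-order condition: 287 − 4y_i − 2Σ_{j≠i} y_j = 0.
In a symmetric equilibrium every mine chooses the same y, so Σ_{j≠i} y_j = 3y. The condition becomes 287 − 10y = 0, giving y = 287/10 = 28.7.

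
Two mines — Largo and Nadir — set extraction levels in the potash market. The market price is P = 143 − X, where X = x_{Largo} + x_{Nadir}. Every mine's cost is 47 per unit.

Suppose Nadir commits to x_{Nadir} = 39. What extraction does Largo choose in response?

28.5

Mine Largo's profit: π = x_{Largo}(143 − (x_{Largo} + x_{Nadir})) − 47x_{Largo}.
∂π/∂x_{Largo} = 96 − 2x_{Largo} − x_{Nadir} = 0, so x_{Largo} = 48 − 0.5x_{Nadir}.
At x_{Nadir} = 39: x_{Largo} = 48 − 0.5·39 = 28.5.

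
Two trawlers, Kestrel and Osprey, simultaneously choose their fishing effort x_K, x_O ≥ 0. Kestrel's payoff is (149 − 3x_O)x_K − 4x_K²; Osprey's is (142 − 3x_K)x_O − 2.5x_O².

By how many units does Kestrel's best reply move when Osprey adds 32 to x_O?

Expanding Kestrel's payoff: 149x_K − 3x_Ox_K − 4x_K².
∂π/∂x_K = 149 − 3x_O − 8x_K = 0, so x_K = 18.625 − 0.375x_O.
The reaction-function slope is −0.375, so a 32-unit rise in x_O moves x_K by −0.375 × 32 = −12. Kestrel's best response falls — the actions are strategic substitutes.

-12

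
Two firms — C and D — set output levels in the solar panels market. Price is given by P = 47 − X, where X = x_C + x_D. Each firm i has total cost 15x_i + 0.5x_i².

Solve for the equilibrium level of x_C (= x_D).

8

Firm C's profit: π = x_C(47 − (x_C + x_D)) − 15x_C − 0.5x_C².
∂π/∂x_C = 32 − 3x_C − x_D = 0, so x_C = 32/3 − (1/3)x_D.
Setting x_C = x_D in the reaction function: x_C = 32/3 − (1/3)x_C, so x_C = (32/3) / (4/3) = 8.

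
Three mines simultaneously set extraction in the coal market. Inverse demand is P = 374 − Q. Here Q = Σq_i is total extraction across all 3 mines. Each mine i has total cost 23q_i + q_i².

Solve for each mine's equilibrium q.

58.5

A representative mine's profit is π_i = q_i(374 − Q) − 23q_i − q_i², with Q = q_i + Σ_{j≠i} q_j.
First-order condition: 351 − 4q_i − Σ_{j≠i} q_j = 0.
With identical mines, set every q_j = q: then 351 − 4q − 2q = 0, i.e. q = 351/6 = 58.5.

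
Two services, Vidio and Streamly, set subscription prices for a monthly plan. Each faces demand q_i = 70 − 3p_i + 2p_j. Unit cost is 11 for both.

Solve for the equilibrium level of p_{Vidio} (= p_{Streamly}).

25.75

Vidio's profit: π = (p_{Vidio} − 11)(70 − 3p_{Vidio} + 2p_{Streamly}).
∂π/∂p_{Vidio} = 103 − 6p_{Vidio} + 2p_{Streamly} = 0 ⇒ p_{Vidio} = 103/6 + (1/3)p_{Streamly}.
Setting p_{Vidio} = p_{Streamly} in the reaction function: p_{Vidio} = 103/6 + (1/3)p_{Vidio}, so p_{Vidio} = (103/6) / (2/3) = 25.75.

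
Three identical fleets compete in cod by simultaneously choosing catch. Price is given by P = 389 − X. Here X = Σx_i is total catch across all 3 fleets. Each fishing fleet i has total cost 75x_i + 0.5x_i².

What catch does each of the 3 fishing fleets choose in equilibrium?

A representative fishing fleet's profit is π_i = x_i(389 − X) − 75x_i − 0.5x_i², with X = x_i + Σ_{j≠i} x_j.
First-order condition: 314 − 3x_i − Σ_{j≠i} x_j = 0.
Imposing symmetry (x_j = x for all j) turns Σ_{j≠i} x_j into 2x, so 314 = 5x and x = 62.8.

62.8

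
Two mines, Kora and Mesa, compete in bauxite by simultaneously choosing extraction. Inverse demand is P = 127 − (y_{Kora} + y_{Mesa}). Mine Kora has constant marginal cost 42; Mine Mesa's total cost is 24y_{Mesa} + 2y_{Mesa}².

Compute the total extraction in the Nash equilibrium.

Mine Kora's profit: π = y_{Kora}(127 − (y_{Kora} + y_{Mesa})) − 42y_{Kora}.
∂π/∂y_{Kora} = 85 − 2y_{Kora} − y_{Mesa} = 0, so y_{Kora} = 42.5 − 0.5y_{Mesa}.
For Mesa: ∂π/∂y_{Mesa} = 103 − 6y_{Mesa} − y_{Kora} = 0 ⇒ y_{Mesa} = 103/6 − (1/6)y_{Kora}.
Plugging y_{Mesa} into Kora's best response: y_{Kora} = 42.5 − 0.5(103/6 − (1/6)y_{Kora}) ⇒ (11/12)y_{Kora} = 407/12, so y_{Kora} = 37.
Then y_{Mesa} = 103/6 − (1/6)·37 = 11.
Total extraction: 37 + 11 = 48.

48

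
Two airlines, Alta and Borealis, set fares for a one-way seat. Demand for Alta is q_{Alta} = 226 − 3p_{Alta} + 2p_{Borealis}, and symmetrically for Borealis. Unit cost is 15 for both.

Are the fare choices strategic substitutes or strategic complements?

Alta's profit: π = (p_{Alta} − 15)(226 − 3p_{Alta} + 2p_{Borealis}).
∂π/∂p_{Alta} = 271 − 6p_{Alta} + 2p_{Borealis} = 0 ⇒ p_{Alta} = 271/6 + (1/3)p_{Borealis}.
The best-response slope dp_{Alta}/dp_{Borealis} = 1/3 > 0: the reaction function is upward-sloping, so the choices are strategic complements.

strategic complements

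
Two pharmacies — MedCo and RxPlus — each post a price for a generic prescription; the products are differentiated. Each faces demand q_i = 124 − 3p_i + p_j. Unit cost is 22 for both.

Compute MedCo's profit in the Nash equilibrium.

MedCo's profit: π = (p_{MedCo} − 22)(124 − 3p_{MedCo} + p_{RxPlus}).
∂π/∂p_{MedCo} = 190 − 6p_{MedCo} + p_{RxPlus} = 0 ⇒ p_{MedCo} = 95/3 + (1/6)p_{RxPlus}.
The game is symmetric, so in equilibrium p_{RxPlus} = p_{MedCo}: the reaction function gives (5/6)p_{MedCo} = 95/3, hence p_{MedCo} = 38.
q_{MedCo} = 124 − 3·38 + 38 = 48.
Profit = (38 − 22)·48 = 768.

768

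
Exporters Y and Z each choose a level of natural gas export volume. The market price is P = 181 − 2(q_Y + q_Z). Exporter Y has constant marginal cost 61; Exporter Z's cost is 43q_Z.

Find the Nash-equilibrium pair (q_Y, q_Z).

Exporter Y's profit: π = q_Y(181 − 2(q_Y + q_Z)) − 61q_Y.
∂π/∂q_Y = 120 − 4q_Y − 2q_Z = 0, so q_Y = 30 − 0.5q_Z.
By the same steps for Z: q_Z = 34.5 − 0.5q_Y.
Substituting the second reaction function into the first: q_Y = 30 − 0.5(34.5 − 0.5q_Y), which gives 0.75q_Y = 12.75 ⇒ q_Y = 17.
Then q_Z = 34.5 − 0.5·17 = 26.

17, 26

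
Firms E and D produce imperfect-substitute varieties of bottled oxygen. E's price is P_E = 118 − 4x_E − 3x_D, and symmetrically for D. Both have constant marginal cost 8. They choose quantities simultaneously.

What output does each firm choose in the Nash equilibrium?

10

Firm E's profit: π = x_E(118 − 4x_E − 3x_D) − 8x_E.
∂π/∂x_E = 110 − 8x_E − 3x_D = 0 ⇒ x_E = 13.75 − 0.375x_D.
The game is symmetric, so in equilibrium x_D = x_E: the reaction function gives 1.375x_E = 13.75, hence x_E = 10.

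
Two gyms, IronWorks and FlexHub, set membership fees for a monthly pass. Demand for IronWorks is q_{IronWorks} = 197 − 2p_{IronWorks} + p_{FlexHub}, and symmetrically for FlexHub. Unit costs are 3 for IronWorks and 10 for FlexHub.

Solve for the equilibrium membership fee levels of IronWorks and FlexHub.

IronWorks's profit: π = (p_{IronWorks} − 3)(197 − 2p_{IronWorks} + p_{FlexHub}).
∂π/∂p_{IronWorks} = 203 − 4p_{IronWorks} + p_{FlexHub} = 0 ⇒ p_{IronWorks} = 50.75 + 0.25p_{FlexHub}.
Similarly p_{FlexHub} = 54.25 + 0.25p_{IronWorks}.
Substituting the second reaction function into the first: p_{IronWorks} = 50.75 + 0.25(54.25 + 0.25p_{IronWorks}), which gives 0.9375p_{IronWorks} = 64.3125 ⇒ p_{IronWorks} = 68.6.
Then p_{FlexHub} = 54.25 + 0.25·68.6 = 71.4.

68.6, 71.4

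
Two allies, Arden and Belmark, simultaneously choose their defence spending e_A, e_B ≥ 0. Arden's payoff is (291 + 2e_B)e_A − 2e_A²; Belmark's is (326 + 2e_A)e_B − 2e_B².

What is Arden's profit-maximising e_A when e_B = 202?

Expanding Arden's payoff: 291e_A + 2e_Be_A − 2e_A².
∂π/∂e_A = 291 + 2e_B − 4e_A = 0, so e_A = 72.75 + 0.5e_B.
At e_B = 202: e_A = 72.75 + 0.5·202 = 173.75.

173.75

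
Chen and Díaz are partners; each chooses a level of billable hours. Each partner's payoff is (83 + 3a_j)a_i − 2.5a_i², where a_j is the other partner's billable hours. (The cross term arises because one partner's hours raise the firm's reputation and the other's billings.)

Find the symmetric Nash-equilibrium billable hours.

41.5

Chen's payoff is (83 + 3a_D)a_C − 2.5a_C².
∂π/∂a_C = 83 + 3a_D − 5a_C = 0, so a_C = 16.6 + 0.6a_D.
By symmetry a_D = a_C; substituting into the reaction function, 0.4a_C = 16.6 and a_C = 41.5.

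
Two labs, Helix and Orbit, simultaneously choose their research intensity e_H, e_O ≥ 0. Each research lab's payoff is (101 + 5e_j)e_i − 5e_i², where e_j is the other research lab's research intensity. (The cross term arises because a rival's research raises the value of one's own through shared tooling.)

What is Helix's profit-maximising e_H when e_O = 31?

Helix's payoff is (101 + 5e_O)e_H − 5e_H².
∂π/∂e_H = 101 + 5e_O − 10e_H = 0, so e_H = 10.1 + 0.5e_O.
At e_O = 31: e_H = 10.1 + 0.5·31 = 25.6.

25.6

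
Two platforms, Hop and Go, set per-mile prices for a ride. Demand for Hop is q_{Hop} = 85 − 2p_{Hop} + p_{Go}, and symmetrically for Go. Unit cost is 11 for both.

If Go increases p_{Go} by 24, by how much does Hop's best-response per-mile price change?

Hop's profit: π = (p_{Hop} − 11)(85 − 2p_{Hop} + p_{Go}).
∂π/∂p_{Hop} = 107 − 4p_{Hop} + p_{Go} = 0 ⇒ p_{Hop} = 26.75 + 0.25p_{Go}.
The reaction-function slope is 0.25, so a 24-unit rise in p_{Go} moves p_{Hop} by 0.25 × 24 = 6. Hop's best response rises — the actions are strategic complements.

6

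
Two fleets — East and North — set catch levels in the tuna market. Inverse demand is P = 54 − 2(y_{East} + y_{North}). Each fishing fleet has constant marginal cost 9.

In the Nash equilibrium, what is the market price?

Fishing fleet East's profit: π = y_{East}(54 − 2(y_{East} + y_{North})) − 9y_{East}.
∂π/∂y_{East} = 45 − 4y_{East} − 2y_{North} = 0, so y_{East} = 11.25 − 0.5y_{North}.
The game is symmetric, so in equilibrium y_{North} = y_{East}: the reaction function gives 1.5y_{East} = 11.25, hence y_{East} = 7.5.
Equilibrium price: P = 54 − 2·15 = 24.

24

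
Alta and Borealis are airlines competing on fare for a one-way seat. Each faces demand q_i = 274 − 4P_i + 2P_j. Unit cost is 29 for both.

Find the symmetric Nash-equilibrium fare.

65

Alta's profit: π = (P_{Alta} − 29)(274 − 4P_{Alta} + 2P_{Borealis}).
∂π/∂P_{Alta} = 390 − 8P_{Alta} + 2P_{Borealis} = 0 ⇒ P_{Alta} = 48.75 + 0.25P_{Borealis}.
By symmetry P_{Borealis} = P_{Alta}; substituting into the reaction function, 0.75P_{Alta} = 48.75 and P_{Alta} = 65.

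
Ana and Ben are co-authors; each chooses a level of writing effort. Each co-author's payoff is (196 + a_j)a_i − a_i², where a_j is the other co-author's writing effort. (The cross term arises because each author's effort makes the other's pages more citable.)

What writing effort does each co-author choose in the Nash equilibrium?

196

Ana's payoff is (196 + a_B)a_A − a_A².
∂π/∂a_A = 196 + a_B − 2a_A = 0, so a_A = 98 + 0.5a_B.
Setting a_A = a_B in the reaction function: a_A = 98 + 0.5a_A, so a_A = 98 / 0.5 = 196.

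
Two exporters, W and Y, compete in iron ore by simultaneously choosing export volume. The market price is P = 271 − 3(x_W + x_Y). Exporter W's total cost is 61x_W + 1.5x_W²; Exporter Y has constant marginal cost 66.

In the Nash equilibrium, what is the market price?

Exporter W's profit: π = x_W(271 − 3(x_W + x_Y)) − 61x_W − 1.5x_W².
∂π/∂x_W = 210 − 9x_W − 3x_Y = 0, so x_W = 70/3 − (1/3)x_Y.
For Y: ∂π/∂x_Y = 205 − 6x_Y − 3x_W = 0 ⇒ x_Y = 205/6 − 0.5x_W.
Plugging x_Y into W's best response: x_W = 70/3 − (1/3)(205/6 − 0.5x_W) ⇒ (5/6)x_W = 215/18, so x_W = 43/3.
Then x_Y = 205/6 − 0.5·(43/3) = 27.
Equilibrium price: P = 271 − 3·(124/3) = 147.

147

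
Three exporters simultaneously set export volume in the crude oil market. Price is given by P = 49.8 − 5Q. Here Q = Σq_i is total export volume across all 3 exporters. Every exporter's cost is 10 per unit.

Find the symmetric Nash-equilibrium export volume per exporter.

1.99

A representative exporter's profit is π_i = q_i(49.8 − 5Q) − 10q_i, with Q = q_i + Σ_{j≠i} q_j.
First-order condition: 39.8 − 10q_i − 5Σ_{j≠i} q_j = 0.
Imposing symmetry (q_j = q for all j) turns Σ_{j≠i} q_j into 2q, so 39.8 = 20q and q = 1.99.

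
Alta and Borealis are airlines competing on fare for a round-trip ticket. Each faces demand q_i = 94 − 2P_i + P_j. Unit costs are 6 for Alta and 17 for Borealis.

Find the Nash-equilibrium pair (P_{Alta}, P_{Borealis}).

Alta's profit: π = (P_{Alta} − 6)(94 − 2P_{Alta} + P_{Borealis}).
∂π/∂P_{Alta} = 106 − 4P_{Alta} + P_{Borealis} = 0 ⇒ P_{Alta} = 26.5 + 0.25P_{Borealis}.
Similarly P_{Borealis} = 32 + 0.25P_{Alta}.
Plugging P_{Borealis} into Alta's best response: P_{Alta} = 26.5 + 0.25(32 + 0.25P_{Alta}) ⇒ 0.9375P_{Alta} = 34.5, so P_{Alta} = 36.8.
Then P_{Borealis} = 32 + 0.25·36.8 = 41.2.

36.8, 41.2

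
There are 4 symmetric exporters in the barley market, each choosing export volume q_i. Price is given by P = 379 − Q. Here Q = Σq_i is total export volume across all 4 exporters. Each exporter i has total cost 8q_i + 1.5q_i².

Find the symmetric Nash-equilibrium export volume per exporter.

46.375

A representative exporter's profit is π_i = q_i(379 − Q) − 8q_i − 1.5q_i², with Q = q_i + Σ_{j≠i} q_j.
First-order condition: 371 − 5q_i − Σ_{j≠i} q_j = 0.
Imposing symmetry (q_j = q for all j) turns Σ_{j≠i} q_j into 3q, so 371 = 8q and q = 46.375.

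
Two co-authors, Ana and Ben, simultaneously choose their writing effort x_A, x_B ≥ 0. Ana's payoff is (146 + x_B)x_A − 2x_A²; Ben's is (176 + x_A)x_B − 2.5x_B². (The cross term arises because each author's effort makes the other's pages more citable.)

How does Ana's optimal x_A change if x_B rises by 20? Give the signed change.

Expanding Ana's payoff: 146x_A + x_Bx_A − 2x_A².
∂π/∂x_A = 146 + x_B − 4x_A = 0, so x_A = 36.5 + 0.25x_B.
The reaction-function slope is 0.25, so a 20-unit rise in x_B moves x_A by 0.25 × 20 = 5. Ana's best response rises — the actions are strategic complements.

5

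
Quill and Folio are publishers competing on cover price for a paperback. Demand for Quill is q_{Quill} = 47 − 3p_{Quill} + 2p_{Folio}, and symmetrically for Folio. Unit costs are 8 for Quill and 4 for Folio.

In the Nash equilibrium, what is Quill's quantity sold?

27

Quill's profit: π = (p_{Quill} − 8)(47 − 3p_{Quill} + 2p_{Folio}).
∂π/∂p_{Quill} = 71 − 6p_{Quill} + 2p_{Folio} = 0 ⇒ p_{Quill} = 71/6 + (1/3)p_{Folio}.
Similarly p_{Folio} = 59/6 + (1/3)p_{Quill}.
Solving the two reaction functions simultaneously: (1 − (1/3)(1/3))p_{Quill} = 71/6 + (1/3)·(59/6), so (8/9)p_{Quill} = 136/9 and p_{Quill} = 17.
Then p_{Folio} = 59/6 + (1/3)·17 = 15.5.
q_{Quill} = 47 − 3·17 + 2·15.5 = 27.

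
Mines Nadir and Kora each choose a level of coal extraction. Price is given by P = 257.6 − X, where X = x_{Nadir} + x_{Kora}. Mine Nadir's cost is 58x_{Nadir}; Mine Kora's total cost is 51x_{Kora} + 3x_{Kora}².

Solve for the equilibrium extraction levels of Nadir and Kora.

92.68, 14.24

Mine Nadir's profit: π = x_{Nadir}(257.6 − (x_{Nadir} + x_{Kora})) − 58x_{Nadir}.
∂π/∂x_{Nadir} = 199.6 − 2x_{Nadir} − x_{Kora} = 0, so x_{Nadir} = 99.8 − 0.5x_{Kora}.
For Kora: ∂π/∂x_{Kora} = 206.6 − 8x_{Kora} − x_{Nadir} = 0 ⇒ x_{Kora} = 25.825 − 0.125x_{Nadir}.
Solving the two reaction functions simultaneously: (1 − (−0.5)(−0.125))x_{Nadir} = 99.8 − 0.5·25.825, so 0.9375x_{Nadir} = 86.8875 and x_{Nadir} = 92.68.
Then x_{Kora} = 25.825 − 0.125·92.68 = 14.24.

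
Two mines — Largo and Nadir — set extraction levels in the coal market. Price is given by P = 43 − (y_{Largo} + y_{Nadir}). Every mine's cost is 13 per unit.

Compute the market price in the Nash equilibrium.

Mine Largo's profit: π = y_{Largo}(43 − (y_{Largo} + y_{Nadir})) − 13y_{Largo}.
∂π/∂y_{Largo} = 30 − 2y_{Largo} − y_{Nadir} = 0, so y_{Largo} = 15 − 0.5y_{Nadir}.
The game is symmetric, so in equilibrium y_{Nadir} = y_{Largo}: the reaction function gives 1.5y_{Largo} = 15, hence y_{Largo} = 10.
Equilibrium price: P = 43 − 20 = 23.

23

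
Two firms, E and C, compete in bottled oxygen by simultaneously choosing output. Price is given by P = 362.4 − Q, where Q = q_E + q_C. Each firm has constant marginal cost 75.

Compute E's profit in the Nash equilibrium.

9177.64

Firm E's profit: π = q_E(362.4 − (q_E + q_C)) − 75q_E.
∂π/∂q_E = 287.4 − 2q_E − q_C = 0, so q_E = 143.7 − 0.5q_C.
The game is symmetric, so in equilibrium q_C = q_E: the reaction function gives 1.5q_E = 143.7, hence q_E = 95.8.
Price P = 362.4 − 191.6 = 170.8.
E's profit: (170.8 − 75)·95.8 = 9177.64.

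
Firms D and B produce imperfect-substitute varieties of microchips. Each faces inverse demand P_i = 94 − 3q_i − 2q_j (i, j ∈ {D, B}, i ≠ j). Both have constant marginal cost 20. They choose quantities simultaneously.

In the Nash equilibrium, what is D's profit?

Firm D's profit: π = q_D(94 − 3q_D − 2q_B) − 20q_D.
∂π/∂q_D = 74 − 6q_D − 2q_B = 0 ⇒ q_D = 37/3 − (1/3)q_B.
By symmetry q_B = q_D; substituting into the reaction function, (4/3)q_D = 37/3 and q_D = 9.25.
P_D = 94 − 3·9.25 − 2·9.25 = 47.75.
Profit = (47.75 − 20)·9.25 = 256.6875.

256.6875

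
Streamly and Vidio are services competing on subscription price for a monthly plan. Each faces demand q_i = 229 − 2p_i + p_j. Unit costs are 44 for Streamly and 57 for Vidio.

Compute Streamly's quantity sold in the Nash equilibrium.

126.8

Streamly's profit: π = (p_{Streamly} − 44)(229 − 2p_{Streamly} + p_{Vidio}).
∂π/∂p_{Streamly} = 317 − 4p_{Streamly} + p_{Vidio} = 0 ⇒ p_{Streamly} = 79.25 + 0.25p_{Vidio}.
Similarly p_{Vidio} = 85.75 + 0.25p_{Streamly}.
Plugging p_{Vidio} into Streamly's best response: p_{Streamly} = 79.25 + 0.25(85.75 + 0.25p_{Streamly}) ⇒ 0.9375p_{Streamly} = 100.6875, so p_{Streamly} = 107.4.
Then p_{Vidio} = 85.75 + 0.25·107.4 = 112.6.
q_{Streamly} = 229 − 2·107.4 + 112.6 = 126.8.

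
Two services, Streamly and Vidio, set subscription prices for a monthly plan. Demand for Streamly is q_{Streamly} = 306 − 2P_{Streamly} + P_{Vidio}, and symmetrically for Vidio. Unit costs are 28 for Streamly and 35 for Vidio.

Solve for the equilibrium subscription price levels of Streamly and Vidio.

Streamly's profit: π = (P_{Streamly} − 28)(306 − 2P_{Streamly} + P_{Vidio}).
∂π/∂P_{Streamly} = 362 − 4P_{Streamly} + P_{Vidio} = 0 ⇒ P_{Streamly} = 90.5 + 0.25P_{Vidio}.
Similarly P_{Vidio} = 94 + 0.25P_{Streamly}.
Solving the two reaction functions simultaneously: (1 − (0.25)(0.25))P_{Streamly} = 90.5 + 0.25·94, so 0.9375P_{Streamly} = 114 and P_{Streamly} = 121.6.
Then P_{Vidio} = 94 + 0.25·121.6 = 124.4.

121.6, 124.4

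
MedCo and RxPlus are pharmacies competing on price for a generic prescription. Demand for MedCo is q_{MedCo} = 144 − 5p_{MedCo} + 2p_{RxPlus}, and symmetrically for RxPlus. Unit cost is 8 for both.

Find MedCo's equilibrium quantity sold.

MedCo's profit: π = (p_{MedCo} − 8)(144 − 5p_{MedCo} + 2p_{RxPlus}).
∂π/∂p_{MedCo} = 184 − 10p_{MedCo} + 2p_{RxPlus} = 0 ⇒ p_{MedCo} = 18.4 + 0.2p_{RxPlus}.
By symmetry p_{RxPlus} = p_{MedCo}; substituting into the reaction function, 0.8p_{MedCo} = 18.4 and p_{MedCo} = 23.
q_{MedCo} = 144 − 5·23 + 2·23 = 75.

75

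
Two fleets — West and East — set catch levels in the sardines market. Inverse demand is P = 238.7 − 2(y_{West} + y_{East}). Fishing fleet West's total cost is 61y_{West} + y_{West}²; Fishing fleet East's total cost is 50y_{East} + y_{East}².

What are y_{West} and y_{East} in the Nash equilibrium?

Fishing fleet West's profit: π = y_{West}(238.7 − 2(y_{West} + y_{East})) − 61y_{West} − y_{West}².
∂π/∂y_{West} = 177.7 − 6y_{West} − 2y_{East} = 0, so y_{West} = 1777/60 − (1/3)y_{East}.
By the same steps for East: y_{East} = 31.45 − (1/3)y_{West}.
Plugging y_{East} into West's best response: y_{West} = 1777/60 − (1/3)(31.45 − (1/3)y_{West}) ⇒ (8/9)y_{West} = 287/15, so y_{West} = 21.525.
Then y_{East} = 31.45 − (1/3)·21.525 = 24.275.

21.525, 24.275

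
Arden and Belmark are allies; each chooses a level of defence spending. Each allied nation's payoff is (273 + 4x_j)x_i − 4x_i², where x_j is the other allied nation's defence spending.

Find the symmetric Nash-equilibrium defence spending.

Arden's payoff is (273 + 4x_B)x_A − 4x_A².
∂π/∂x_A = 273 + 4x_B − 8x_A = 0, so x_A = 34.125 + 0.5x_B.
By symmetry x_B = x_A; substituting into the reaction function, 0.5x_A = 34.125 and x_A = 68.25.

68.25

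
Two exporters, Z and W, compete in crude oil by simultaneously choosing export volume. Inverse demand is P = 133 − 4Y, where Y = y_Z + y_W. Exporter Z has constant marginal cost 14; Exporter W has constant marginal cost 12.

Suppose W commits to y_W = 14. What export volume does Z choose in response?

7.875

Exporter Z's profit: π = y_Z(133 − 4(y_Z + y_W)) − 14y_Z.
∂π/∂y_Z = 119 − 8y_Z − 4y_W = 0, so y_Z = 14.875 − 0.5y_W.
At y_W = 14: y_Z = 14.875 − 0.5·14 = 7.875.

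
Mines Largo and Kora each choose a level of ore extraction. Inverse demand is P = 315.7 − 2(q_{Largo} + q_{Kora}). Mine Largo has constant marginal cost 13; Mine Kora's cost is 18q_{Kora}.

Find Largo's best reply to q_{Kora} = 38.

Mine Largo's profit: π = q_{Largo}(315.7 − 2(q_{Largo} + q_{Kora})) − 13q_{Largo}.
∂π/∂q_{Largo} = 302.7 − 4q_{Largo} − 2q_{Kora} = 0, so q_{Largo} = 75.675 − 0.5q_{Kora}.
At q_{Kora} = 38: q_{Largo} = 75.675 − 0.5·38 = 56.675.

56.675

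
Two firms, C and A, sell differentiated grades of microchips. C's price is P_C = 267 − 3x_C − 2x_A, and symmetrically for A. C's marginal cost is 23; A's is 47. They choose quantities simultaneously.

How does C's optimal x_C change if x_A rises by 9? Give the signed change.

-3

Firm C's profit: π = x_C(267 − 3x_C − 2x_A) − 23x_C.
∂π/∂x_C = 244 − 6x_C − 2x_A = 0 ⇒ x_C = 122/3 − (1/3)x_A.
The reaction-function slope is −1/3, so a 9-unit rise in x_A moves x_C by −1/3 × 9 = −3. C's best response falls — the actions are strategic substitutes.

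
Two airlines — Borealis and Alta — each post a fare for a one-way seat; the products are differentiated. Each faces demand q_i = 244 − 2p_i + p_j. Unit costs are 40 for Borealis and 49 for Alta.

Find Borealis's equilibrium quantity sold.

Borealis's profit: π = (p_{Borealis} − 40)(244 − 2p_{Borealis} + p_{Alta}).
∂π/∂p_{Borealis} = 324 − 4p_{Borealis} + p_{Alta} = 0 ⇒ p_{Borealis} = 81 + 0.25p_{Alta}.
Similarly p_{Alta} = 85.5 + 0.25p_{Borealis}.
Substituting the second reaction function into the first: p_{Borealis} = 81 + 0.25(85.5 + 0.25p_{Borealis}), which gives 0.9375p_{Borealis} = 102.375 ⇒ p_{Borealis} = 109.2.
Then p_{Alta} = 85.5 + 0.25·109.2 = 112.8.
q_{Borealis} = 244 − 2·109.2 + 112.8 = 138.4.

138.4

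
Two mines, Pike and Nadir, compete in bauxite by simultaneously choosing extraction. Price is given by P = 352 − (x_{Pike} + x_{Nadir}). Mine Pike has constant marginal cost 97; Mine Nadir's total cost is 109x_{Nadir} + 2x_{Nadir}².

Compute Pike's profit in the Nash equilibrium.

Mine Pike's profit: π = x_{Pike}(352 − (x_{Pike} + x_{Nadir})) − 97x_{Pike}.
∂π/∂x_{Pike} = 255 − 2x_{Pike} − x_{Nadir} = 0, so x_{Pike} = 127.5 − 0.5x_{Nadir}.
For Nadir: ∂π/∂x_{Nadir} = 243 − 6x_{Nadir} − x_{Pike} = 0 ⇒ x_{Nadir} = 40.5 − (1/6)x_{Pike}.
Plugging x_{Nadir} into Pike's best response: x_{Pike} = 127.5 − 0.5(40.5 − (1/6)x_{Pike}) ⇒ (11/12)x_{Pike} = 107.25, so x_{Pike} = 117.
Then x_{Nadir} = 40.5 − (1/6)·117 = 21.
Price P = 352 − 138 = 214.
Pike's profit: (214 − 97)·117 = 13689.

13689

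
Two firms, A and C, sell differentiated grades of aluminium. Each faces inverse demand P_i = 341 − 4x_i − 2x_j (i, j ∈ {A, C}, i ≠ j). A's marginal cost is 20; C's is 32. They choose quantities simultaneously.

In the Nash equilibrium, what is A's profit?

Firm A's profit: π = x_A(341 − 4x_A − 2x_C) − 20x_A.
∂π/∂x_A = 321 − 8x_A − 2x_C = 0 ⇒ x_A = 40.125 − 0.25x_C.
Similarly x_C = 38.625 − 0.25x_A.
Plugging x_C into A's best response: x_A = 40.125 − 0.25(38.625 − 0.25x_A) ⇒ 0.9375x_A = 975/32, so x_A = 32.5.
Then x_C = 38.625 − 0.25·32.5 = 30.5.
P_A = 341 − 4·32.5 − 2·30.5 = 150.
Profit = (150 − 20)·32.5 = 4225.

4225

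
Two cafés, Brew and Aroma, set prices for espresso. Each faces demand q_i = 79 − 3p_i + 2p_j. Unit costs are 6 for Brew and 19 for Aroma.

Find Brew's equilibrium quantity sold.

62.0625

Brew's profit: π = (p_{Brew} − 6)(79 − 3p_{Brew} + 2p_{Aroma}).
∂π/∂p_{Brew} = 97 − 6p_{Brew} + 2p_{Aroma} = 0 ⇒ p_{Brew} = 97/6 + (1/3)p_{Aroma}.
Similarly p_{Aroma} = 68/3 + (1/3)p_{Brew}.
Substituting the second reaction function into the first: p_{Brew} = 97/6 + (1/3)(68/3 + (1/3)p_{Brew}), which gives (8/9)p_{Brew} = 427/18 ⇒ p_{Brew} = 26.6875.
Then p_{Aroma} = 68/3 + (1/3)·26.6875 = 31.5625.
q_{Brew} = 79 − 3·26.6875 + 2·31.5625 = 62.0625.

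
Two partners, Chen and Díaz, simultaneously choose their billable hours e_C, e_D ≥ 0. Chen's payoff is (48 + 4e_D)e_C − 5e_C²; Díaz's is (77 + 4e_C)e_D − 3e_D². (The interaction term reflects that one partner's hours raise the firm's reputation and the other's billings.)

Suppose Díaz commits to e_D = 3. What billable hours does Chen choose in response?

6

Expanding Chen's payoff: 48e_C + 4e_De_C − 5e_C².
∂π/∂e_C = 48 + 4e_D − 10e_C = 0, so e_C = 4.8 + 0.4e_D.
At e_D = 3: e_C = 4.8 + 0.4·3 = 6.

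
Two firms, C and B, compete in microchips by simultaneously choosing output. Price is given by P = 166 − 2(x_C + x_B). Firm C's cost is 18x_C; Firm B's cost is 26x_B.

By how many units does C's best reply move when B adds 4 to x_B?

-2

Firm C's profit: π = x_C(166 − 2(x_C + x_B)) − 18x_C.
∂π/∂x_C = 148 − 4x_C − 2x_B = 0, so x_C = 37 − 0.5x_B.
The reaction-function slope is −0.5, so a 4-unit rise in x_B moves x_C by −0.5 × 4 = −2. C's best response falls — the actions are strategic substitutes.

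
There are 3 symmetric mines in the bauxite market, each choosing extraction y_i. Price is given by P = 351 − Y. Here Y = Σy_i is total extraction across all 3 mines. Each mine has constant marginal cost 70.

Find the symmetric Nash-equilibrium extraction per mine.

70.25

A representative mine's profit is π_i = y_i(351 − Y) − 70y_i, with Y = y_i + Σ_{j≠i} y_j.
First-order condition: 281 − 2y_i − Σ_{j≠i} y_j = 0.
With identical mines, set every y_j = y: then 281 − 2y − 2y = 0, i.e. y = 281/4 = 70.25.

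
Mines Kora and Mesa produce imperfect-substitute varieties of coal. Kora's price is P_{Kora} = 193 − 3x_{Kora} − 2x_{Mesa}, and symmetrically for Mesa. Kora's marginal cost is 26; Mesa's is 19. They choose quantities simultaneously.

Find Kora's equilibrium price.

Mine Kora's profit: π = x_{Kora}(193 − 3x_{Kora} − 2x_{Mesa}) − 26x_{Kora}.
∂π/∂x_{Kora} = 167 − 6x_{Kora} − 2x_{Mesa} = 0 ⇒ x_{Kora} = 167/6 − (1/3)x_{Mesa}.
Similarly x_{Mesa} = 29 − (1/3)x_{Kora}.
Plugging x_{Mesa} into Kora's best response: x_{Kora} = 167/6 − (1/3)(29 − (1/3)x_{Kora}) ⇒ (8/9)x_{Kora} = 109/6, so x_{Kora} = 20.4375.
Then x_{Mesa} = 29 − (1/3)·20.4375 = 22.1875.
P_{Kora} = 193 − 3·20.4375 − 2·22.1875 = 87.3125.

87.3125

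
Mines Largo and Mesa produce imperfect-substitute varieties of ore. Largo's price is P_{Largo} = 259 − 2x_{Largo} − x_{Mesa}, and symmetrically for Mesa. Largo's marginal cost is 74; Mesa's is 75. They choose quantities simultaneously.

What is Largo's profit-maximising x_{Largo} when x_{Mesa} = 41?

Mine Largo's profit: π = x_{Largo}(259 − 2x_{Largo} − x_{Mesa}) − 74x_{Largo}.
∂π/∂x_{Largo} = 185 − 4x_{Largo} − x_{Mesa} = 0 ⇒ x_{Largo} = 46.25 − 0.25x_{Mesa}.
At x_{Mesa} = 41: x_{Largo} = 46.25 − 0.25·41 = 36.

36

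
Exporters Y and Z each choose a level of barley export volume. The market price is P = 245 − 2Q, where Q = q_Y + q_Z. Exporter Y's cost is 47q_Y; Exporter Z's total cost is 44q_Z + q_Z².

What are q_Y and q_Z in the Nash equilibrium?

Exporter Y's profit: π = q_Y(245 − 2(q_Y + q_Z)) − 47q_Y.
∂π/∂q_Y = 198 − 4q_Y − 2q_Z = 0, so q_Y = 49.5 − 0.5q_Z.
For Z: ∂π/∂q_Z = 201 − 6q_Z − 2q_Y = 0 ⇒ q_Z = 33.5 − (1/3)q_Y.
Substituting the second reaction function into the first: q_Y = 49.5 − 0.5(33.5 − (1/3)q_Y), which gives (5/6)q_Y = 32.75 ⇒ q_Y = 39.3.
Then q_Z = 33.5 − (1/3)·39.3 = 20.4.

39.3, 20.4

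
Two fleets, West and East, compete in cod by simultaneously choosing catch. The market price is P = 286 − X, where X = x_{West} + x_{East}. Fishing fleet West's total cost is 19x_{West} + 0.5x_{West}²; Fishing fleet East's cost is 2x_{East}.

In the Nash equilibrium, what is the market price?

119

Fishing fleet West's profit: π = x_{West}(286 − (x_{West} + x_{East})) − 19x_{West} − 0.5x_{West}².
∂π/∂x_{West} = 267 − 3x_{West} − x_{East} = 0, so x_{West} = 89 − (1/3)x_{East}.
For East: ∂π/∂x_{East} = 284 − 2x_{East} − x_{West} = 0 ⇒ x_{East} = 142 − 0.5x_{West}.
Plugging x_{East} into West's best response: x_{West} = 89 − (1/3)(142 − 0.5x_{West}) ⇒ (5/6)x_{West} = 125/3, so x_{West} = 50.
Then x_{East} = 142 − 0.5·50 = 117.
Equilibrium price: P = 286 − 167 = 119.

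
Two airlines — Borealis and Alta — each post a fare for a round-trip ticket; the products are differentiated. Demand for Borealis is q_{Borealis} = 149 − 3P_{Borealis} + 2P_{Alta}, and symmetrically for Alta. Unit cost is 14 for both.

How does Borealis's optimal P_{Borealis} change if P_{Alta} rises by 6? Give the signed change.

Borealis's profit: π = (P_{Borealis} − 14)(149 − 3P_{Borealis} + 2P_{Alta}).
∂π/∂P_{Borealis} = 191 − 6P_{Borealis} + 2P_{Alta} = 0 ⇒ P_{Borealis} = 191/6 + (1/3)P_{Alta}.
The reaction-function slope is 1/3, so a 6-unit rise in P_{Alta} moves P_{Borealis} by 1/3 × 6 = 2. Borealis's best response rises — the actions are strategic complements.

2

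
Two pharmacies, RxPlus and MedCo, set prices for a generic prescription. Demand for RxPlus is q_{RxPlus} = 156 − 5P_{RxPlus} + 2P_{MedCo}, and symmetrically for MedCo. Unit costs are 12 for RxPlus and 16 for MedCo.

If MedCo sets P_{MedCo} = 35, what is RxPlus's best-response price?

28.6

RxPlus's profit: π = (P_{RxPlus} − 12)(156 − 5P_{RxPlus} + 2P_{MedCo}).
∂π/∂P_{RxPlus} = 216 − 10P_{RxPlus} + 2P_{MedCo} = 0 ⇒ P_{RxPlus} = 21.6 + 0.2P_{MedCo}.
At P_{MedCo} = 35: P_{RxPlus} = 21.6 + 0.2·35 = 28.6.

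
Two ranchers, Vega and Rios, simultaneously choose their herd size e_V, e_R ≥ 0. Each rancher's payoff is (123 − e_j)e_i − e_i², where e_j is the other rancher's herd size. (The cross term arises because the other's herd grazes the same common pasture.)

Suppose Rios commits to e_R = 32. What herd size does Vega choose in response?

Vega's payoff is (123 − e_R)e_V − e_V².
∂π/∂e_V = 123 − e_R − 2e_V = 0, so e_V = 61.5 − 0.5e_R.
At e_R = 32: e_V = 61.5 − 0.5·32 = 45.5.

45.5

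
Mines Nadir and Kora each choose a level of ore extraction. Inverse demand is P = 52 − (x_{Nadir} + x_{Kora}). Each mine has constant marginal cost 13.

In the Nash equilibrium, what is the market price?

26

Mine Nadir's profit: π = x_{Nadir}(52 − (x_{Nadir} + x_{Kora})) − 13x_{Nadir}.
∂π/∂x_{Nadir} = 39 − 2x_{Nadir} − x_{Kora} = 0, so x_{Nadir} = 19.5 − 0.5x_{Kora}.
By symmetry x_{Kora} = x_{Nadir}; substituting into the reaction function, 1.5x_{Nadir} = 19.5 and x_{Nadir} = 13.
Equilibrium price: P = 52 − 26 = 26.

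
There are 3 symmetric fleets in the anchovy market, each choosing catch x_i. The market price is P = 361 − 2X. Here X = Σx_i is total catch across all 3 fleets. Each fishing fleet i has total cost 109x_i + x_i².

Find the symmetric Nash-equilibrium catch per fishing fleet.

25.2

A representative fishing fleet's profit is π_i = x_i(361 − 2X) − 109x_i − x_i², with X = x_i + Σ_{j≠i} x_j.
First-order condition: 252 − 6x_i − 2Σ_{j≠i} x_j = 0.
Imposing symmetry (x_j = x for all j) turns Σ_{j≠i} x_j into 2x, so 252 = 10x and x = 25.2.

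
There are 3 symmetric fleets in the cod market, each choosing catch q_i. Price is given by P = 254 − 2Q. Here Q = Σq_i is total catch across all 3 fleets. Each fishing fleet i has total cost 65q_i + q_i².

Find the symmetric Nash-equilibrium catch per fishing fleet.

18.9

A representative fishing fleet's profit is π_i = q_i(254 − 2Q) − 65q_i − q_i², with Q = q_i + Σ_{j≠i} q_j.
First-order condition: 189 − 6q_i − 2Σ_{j≠i} q_j = 0.
With identical fishing fleets, set every q_j = q: then 189 − 6q − 4q = 0, i.e. q = 189/10 = 18.9.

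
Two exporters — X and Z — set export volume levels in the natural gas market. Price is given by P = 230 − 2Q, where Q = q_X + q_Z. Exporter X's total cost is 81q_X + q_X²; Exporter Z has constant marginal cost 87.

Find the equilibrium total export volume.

Exporter X's profit: π = q_X(230 − 2(q_X + q_Z)) − 81q_X − q_X².
∂π/∂q_X = 149 − 6q_X − 2q_Z = 0, so q_X = 149/6 − (1/3)q_Z.
For Z: ∂π/∂q_Z = 143 − 4q_Z − 2q_X = 0 ⇒ q_Z = 35.75 − 0.5q_X.
Solving the two reaction functions simultaneously: (1 − (−1/3)(−0.5))q_X = 149/6 − (1/3)·35.75, so (5/6)q_X = 155/12 and q_X = 15.5.
Then q_Z = 35.75 − 0.5·15.5 = 28.
Total export volume: 15.5 + 28 = 43.5.

43.5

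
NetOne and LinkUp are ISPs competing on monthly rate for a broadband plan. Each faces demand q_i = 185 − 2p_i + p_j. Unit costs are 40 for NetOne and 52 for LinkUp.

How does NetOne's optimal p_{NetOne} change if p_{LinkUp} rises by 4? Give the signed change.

NetOne's profit: π = (p_{NetOne} − 40)(185 − 2p_{NetOne} + p_{LinkUp}).
∂π/∂p_{NetOne} = 265 − 4p_{NetOne} + p_{LinkUp} = 0 ⇒ p_{NetOne} = 66.25 + 0.25p_{LinkUp}.
The reaction-function slope is 0.25, so a 4-unit rise in p_{LinkUp} moves p_{NetOne} by 0.25 × 4 = 1. NetOne's best response rises — the actions are strategic complements.

1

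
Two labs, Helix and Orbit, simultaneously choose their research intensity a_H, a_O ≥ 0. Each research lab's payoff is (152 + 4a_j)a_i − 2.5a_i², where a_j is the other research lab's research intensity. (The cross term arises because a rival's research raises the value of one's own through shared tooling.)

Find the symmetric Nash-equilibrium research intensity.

Helix's payoff is (152 + 4a_O)a_H − 2.5a_H².
∂π/∂a_H = 152 + 4a_O − 5a_H = 0, so a_H = 30.4 + 0.8a_O.
By symmetry a_O = a_H; substituting into the reaction function, 0.2a_H = 30.4 and a_H = 152.

152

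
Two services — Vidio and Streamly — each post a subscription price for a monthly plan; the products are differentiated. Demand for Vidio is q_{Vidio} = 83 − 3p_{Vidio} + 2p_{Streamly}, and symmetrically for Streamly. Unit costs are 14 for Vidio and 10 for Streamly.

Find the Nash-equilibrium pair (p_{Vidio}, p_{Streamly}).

30.5, 29

Vidio's profit: π = (p_{Vidio} − 14)(83 − 3p_{Vidio} + 2p_{Streamly}).
∂π/∂p_{Vidio} = 125 − 6p_{Vidio} + 2p_{Streamly} = 0 ⇒ p_{Vidio} = 125/6 + (1/3)p_{Streamly}.
Similarly p_{Streamly} = 113/6 + (1/3)p_{Vidio}.
Substituting the second reaction function into the first: p_{Vidio} = 125/6 + (1/3)(113/6 + (1/3)p_{Vidio}), which gives (8/9)p_{Vidio} = 244/9 ⇒ p_{Vidio} = 30.5.
Then p_{Streamly} = 113/6 + (1/3)·30.5 = 29.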